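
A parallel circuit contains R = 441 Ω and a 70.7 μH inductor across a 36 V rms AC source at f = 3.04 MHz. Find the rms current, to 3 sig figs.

ω = 2πf = 1.91e+07 rad/s
X_L = ωL = 1350 Ω
Parallel: admittances add. Y = 1/R + 1/(jωL)
Y = (0.00227 − j0.000741) S
|Y| = 0.00239 S → |Z| = 1/|Y| = 419 Ω, ∠Z = −∠Y = 18.1°
I = V/|Z| = 36/419 = 85.9 mA

85.9 mA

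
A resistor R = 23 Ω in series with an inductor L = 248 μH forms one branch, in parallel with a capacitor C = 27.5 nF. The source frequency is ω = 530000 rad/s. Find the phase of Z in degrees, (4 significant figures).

-79.82°

X_L = ωL = 131.4 Ω
X_C = 1/(ωC) = 68.61 Ω
Branch 1 (R+jX_L): Z₁ = 23.00 + j131.4 Ω, |Z₁| = 133.4 Ω
Branch 2 (−jX_C): Z₂ = −j68.61 Ω
Parallel: Z = Z₁Z₂/(Z₁+Z₂), |Z| = 136.8 Ω, ∠Z = -79.82°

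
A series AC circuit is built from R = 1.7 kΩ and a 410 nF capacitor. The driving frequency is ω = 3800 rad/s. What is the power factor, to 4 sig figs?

X_C = 1/(ωC) = 641.8 Ω
Z = 1700 − j641.8 Ω
|Z| = √(1700² + 641.8²) = 1817 Ω
∠Z = arctan(-641.8/1700) = -20.68°
cos φ = cos(-20.68°) = 0.9355

0.9355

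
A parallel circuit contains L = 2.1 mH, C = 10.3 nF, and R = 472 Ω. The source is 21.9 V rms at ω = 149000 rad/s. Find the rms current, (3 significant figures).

X_L = ωL = 313 Ω
X_C = 1/(ωC) = 652 Ω
Parallel: admittances add. Y = 1/R + 1/(jωL) + jωC
Y = (0.00212 − j0.00166) S
|Y| = 0.00269 S → |Z| = 1/|Y| = 371 Ω, ∠Z = −∠Y = 38.1°
I = V/|Z| = 21.9/371 = 59.0 mA

59.0 mA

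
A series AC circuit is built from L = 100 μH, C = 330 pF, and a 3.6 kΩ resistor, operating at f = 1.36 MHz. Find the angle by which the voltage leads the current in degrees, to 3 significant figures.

7.91°

ω = 2πf = 8.545e+06 rad/s
X_L = ωL = 855 Ω
X_C = 1/(ωC) = 355 Ω
Net reactance X = X_L − X_C = 500 Ω
Z = 3600 + j500 Ω
|Z| = √(3600² + 500²) = 3630 Ω
∠Z = arctan(500/3600) = 7.91°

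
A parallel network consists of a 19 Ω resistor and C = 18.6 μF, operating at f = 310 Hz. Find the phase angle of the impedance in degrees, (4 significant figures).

-34.54°

ω = 2πf = 1948 rad/s
X_C = 1/(ωC) = 27.60 Ω
Parallel: admittances add. Y = 1/R + jωC
Y = (0.05263 + j0.03623) S
|Y| = 0.06390 S → |Z| = 1/|Y| = 15.65 Ω, ∠Z = −∠Y = -34.54°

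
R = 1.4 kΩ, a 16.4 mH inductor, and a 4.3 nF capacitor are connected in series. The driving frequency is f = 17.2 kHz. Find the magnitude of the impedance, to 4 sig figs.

ω = 2πf = 108100 rad/s
X_L = ωL = 1772 Ω
X_C = 1/(ωC) = 2152 Ω
Net reactance X = X_L − X_C = -379.5 Ω
Z = 1400 − j379.5 Ω
|Z| = √(1400² + 379.5²) = 1451 Ω

1451 Ω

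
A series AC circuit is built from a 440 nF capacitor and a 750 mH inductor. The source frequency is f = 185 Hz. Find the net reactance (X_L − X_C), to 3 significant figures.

ω = 2πf = 1162 rad/s
X_L = ωL = 872 Ω
X_C = 1/(ωC) = 1960 Ω
X = 872 − 1960 = -1080 Ω

-1080 Ω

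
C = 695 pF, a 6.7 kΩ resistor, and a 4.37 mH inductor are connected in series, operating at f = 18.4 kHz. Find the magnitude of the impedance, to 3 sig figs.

13700 Ω

ω = 2πf = 115600 rad/s
X_L = ωL = 505 Ω
X_C = 1/(ωC) = 12400 Ω
Net reactance X = X_L − X_C = -11900 Ω
Z = 6700 − j11900 Ω
|Z| = √(6700² + 11900²) = 13700 Ω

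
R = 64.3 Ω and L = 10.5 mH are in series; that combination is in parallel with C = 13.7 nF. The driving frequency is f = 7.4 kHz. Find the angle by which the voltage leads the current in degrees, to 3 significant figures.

79.1°

ω = 2πf = 46500 rad/s
X_L = ωL = 488 Ω
X_C = 1/(ωC) = 1570 Ω
Branch 1 (R+jX_L): Z₁ = 64.3 + j488 Ω, |Z₁| = 492 Ω
Branch 2 (−jX_C): Z₂ = −j1570 Ω
Parallel: Z = Z₁Z₂/(Z₁+Z₂), |Z| = 713 Ω, ∠Z = 79.1°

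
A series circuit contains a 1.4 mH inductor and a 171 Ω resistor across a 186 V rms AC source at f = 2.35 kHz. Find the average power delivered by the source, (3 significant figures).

ω = 2πf = 14770 rad/s
X_L = ωL = 20.7 Ω
Z = 171 + j20.7 Ω
|Z| = √(171² + 20.7²) = 172 Ω
∠Z = arctan(20.7/171) = 6.89°
I = V/|Z| = 1.08 A
P = VI cos φ = 186 × 1.08 × cos(6.89°) = 199 W

199 W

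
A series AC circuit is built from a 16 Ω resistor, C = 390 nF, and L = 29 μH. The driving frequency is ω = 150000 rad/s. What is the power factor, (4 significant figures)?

X_L = ωL = 4.350 Ω
X_C = 1/(ωC) = 17.09 Ω
Net reactance X = X_L − X_C = -12.74 Ω
Z = 16.00 − j12.74 Ω
|Z| = √(16.00² + 12.74²) = 20.46 Ω
∠Z = arctan(-12.74/16.00) = -38.54°
cos φ = cos(-38.54°) = 0.7822

0.7822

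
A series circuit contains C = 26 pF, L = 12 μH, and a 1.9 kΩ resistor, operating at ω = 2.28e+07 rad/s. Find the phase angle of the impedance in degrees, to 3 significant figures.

-36.6°

X_L = ωL = 274 Ω
X_C = 1/(ωC) = 1690 Ω
Net reactance X = X_L − X_C = -1410 Ω
Z = 1900 − j1410 Ω
|Z| = √(1900² + 1410²) = 2370 Ω
∠Z = arctan(-1410/1900) = -36.6°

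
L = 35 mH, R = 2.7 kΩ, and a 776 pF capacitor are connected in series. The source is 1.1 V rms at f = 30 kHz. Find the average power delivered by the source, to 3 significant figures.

445 μW

ω = 2πf = 188500 rad/s
X_L = ωL = 6600 Ω
X_C = 1/(ωC) = 6840 Ω
Net reactance X = X_L − X_C = -239 Ω
Z = 2700 − j239 Ω
|Z| = √(2700² + 239²) = 2710 Ω
∠Z = arctan(-239/2700) = -5.06°
I = V/|Z| = 406 μA
P = VI cos φ = 1.1 × 0.000406 × cos(-5.06°) = 445 μW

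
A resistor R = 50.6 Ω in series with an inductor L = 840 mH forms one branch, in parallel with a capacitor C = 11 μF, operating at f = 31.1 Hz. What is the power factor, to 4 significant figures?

0.4489

ω = 2πf = 195.4 rad/s
X_L = ωL = 164.1 Ω
X_C = 1/(ωC) = 465.2 Ω
Branch 1 (R+jX_L): Z₁ = 50.60 + j164.1 Ω, |Z₁| = 171.8 Ω
Branch 2 (−jX_C): Z₂ = −j465.2 Ω
Parallel: Z = Z₁Z₂/(Z₁+Z₂), |Z| = 261.7 Ω, ∠Z = 63.33°
cos φ = cos(63.33°) = 0.4489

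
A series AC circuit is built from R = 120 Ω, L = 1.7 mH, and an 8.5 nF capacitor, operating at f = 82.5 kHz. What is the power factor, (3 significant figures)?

ω = 2πf = 518400 rad/s
X_L = ωL = 881 Ω
X_C = 1/(ωC) = 227 Ω
Net reactance X = X_L − X_C = 654 Ω
Z = 120 + j654 Ω
|Z| = √(120² + 654²) = 665 Ω
∠Z = arctan(654/120) = 79.6°
cos φ = cos(79.6°) = 0.180

0.180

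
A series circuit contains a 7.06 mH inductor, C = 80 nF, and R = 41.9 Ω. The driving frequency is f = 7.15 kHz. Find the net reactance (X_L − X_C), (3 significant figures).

ω = 2πf = 44920 rad/s
X_L = ωL = 317 Ω
X_C = 1/(ωC) = 278 Ω
X = 317 − 278 = 38.9 Ω

38.9 Ω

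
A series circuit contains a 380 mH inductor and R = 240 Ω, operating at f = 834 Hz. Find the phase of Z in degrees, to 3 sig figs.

ω = 2πf = 5240 rad/s
X_L = ωL = 1990 Ω
Z = 240 + j1990 Ω
|Z| = √(240² + 1990²) = 2010 Ω
∠Z = arctan(1990/240) = 83.1°

83.1°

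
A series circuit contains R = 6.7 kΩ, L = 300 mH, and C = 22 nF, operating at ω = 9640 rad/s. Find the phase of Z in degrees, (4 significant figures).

-15.22°

X_L = ωL = 2892 Ω
X_C = 1/(ωC) = 4715 Ω
Net reactance X = X_L − X_C = -1823 Ω
Z = 6700 − j1823 Ω
|Z| = √(6700² + 1823²) = 6944 Ω
∠Z = arctan(-1823/6700) = -15.22°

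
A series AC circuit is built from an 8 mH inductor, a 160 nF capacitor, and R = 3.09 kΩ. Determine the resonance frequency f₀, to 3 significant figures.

4.45 kHz

ω₀ = 1/√(LC) = 1/√(0.008 × 1.6e-07) = 27950 rad/s
f₀ = ω₀/(2π) = 4.45 kHz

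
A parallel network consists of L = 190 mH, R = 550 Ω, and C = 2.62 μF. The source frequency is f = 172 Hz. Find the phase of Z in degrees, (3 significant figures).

48.3°

ω = 2πf = 1081 rad/s
X_L = ωL = 205 Ω
X_C = 1/(ωC) = 353 Ω
Parallel: admittances add. Y = 1/R + 1/(jωL) + jωC
Y = (0.00182 − j0.00204) S
|Y| = 0.00273 S → |Z| = 1/|Y| = 366 Ω, ∠Z = −∠Y = 48.3°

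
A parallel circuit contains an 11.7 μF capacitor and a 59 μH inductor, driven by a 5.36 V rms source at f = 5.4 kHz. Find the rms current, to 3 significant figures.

ω = 2πf = 33930 rad/s
X_L = ωL = 2.00 Ω
X_C = 1/(ωC) = 2.52 Ω
Parallel: admittances add. Y = 1/(jωL) + jωC
Y = (0 − j0.103) S
|Y| = 0.103 S → |Z| = 1/|Y| = 9.75 Ω, ∠Z = −∠Y = 90.0°
I = V/|Z| = 5.36/9.75 = 550 mA

550 mA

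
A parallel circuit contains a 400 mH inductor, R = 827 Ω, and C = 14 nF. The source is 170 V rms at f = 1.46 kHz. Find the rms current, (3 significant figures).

207 mA

ω = 2πf = 9173 rad/s
X_L = ωL = 3670 Ω
X_C = 1/(ωC) = 7790 Ω
Parallel: admittances add. Y = 1/R + 1/(jωL) + jωC
Y = (0.00121 − j0.000144) S
|Y| = 0.00122 S → |Z| = 1/|Y| = 821 Ω, ∠Z = −∠Y = 6.80°
I = V/|Z| = 170/821 = 207 mA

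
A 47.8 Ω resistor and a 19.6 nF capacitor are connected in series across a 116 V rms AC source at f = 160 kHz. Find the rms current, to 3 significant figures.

ω = 2πf = 1.005e+06 rad/s
X_C = 1/(ωC) = 50.8 Ω
Z = 47.8 − j50.8 Ω
|Z| = √(47.8² + 50.8²) = 69.7 Ω
I = V/|Z| = 116/69.7 = 1.66 A

1.66 A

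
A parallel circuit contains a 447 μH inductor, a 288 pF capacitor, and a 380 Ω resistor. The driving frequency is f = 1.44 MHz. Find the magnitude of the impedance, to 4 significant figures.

283.0 Ω

ω = 2πf = 9.048e+06 rad/s
X_L = ωL = 4044 Ω
X_C = 1/(ωC) = 383.8 Ω
Parallel: admittances add. Y = 1/R + 1/(jωL) + jωC
Y = (0.002632 + j0.002359) S
|Y| = 0.003534 S → |Z| = 1/|Y| = 283.0 Ω, ∠Z = −∠Y = -41.87°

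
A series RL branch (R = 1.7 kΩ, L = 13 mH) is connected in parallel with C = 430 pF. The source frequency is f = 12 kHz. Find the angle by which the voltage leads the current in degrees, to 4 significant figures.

ω = 2πf = 75400 rad/s
X_L = ωL = 980.2 Ω
X_C = 1/(ωC) = 30840 Ω
Branch 1 (R+jX_L): Z₁ = 1700 + j980.2 Ω, |Z₁| = 1962 Ω
Branch 2 (−jX_C): Z₂ = −j30840 Ω
Parallel: Z = Z₁Z₂/(Z₁+Z₂), |Z| = 2023 Ω, ∠Z = 26.71°

26.71°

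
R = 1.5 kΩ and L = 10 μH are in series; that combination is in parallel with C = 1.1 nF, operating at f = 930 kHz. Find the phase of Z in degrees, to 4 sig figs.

-84.06°

ω = 2πf = 5.843e+06 rad/s
X_L = ωL = 58.43 Ω
X_C = 1/(ωC) = 155.6 Ω
Branch 1 (R+jX_L): Z₁ = 1500 + j58.43 Ω, |Z₁| = 1501 Ω
Branch 2 (−jX_C): Z₂ = −j155.6 Ω
Parallel: Z = Z₁Z₂/(Z₁+Z₂), |Z| = 155.4 Ω, ∠Z = -84.06°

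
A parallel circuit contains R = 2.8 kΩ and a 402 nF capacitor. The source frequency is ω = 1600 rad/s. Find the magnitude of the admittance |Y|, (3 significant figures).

736 μS

X_C = 1/(ωC) = 1550 Ω
Parallel: admittances add. Y = 1/R + jωC
Y = (0.000357 + j0.000643) S
|Y| = 0.000736 S → |Z| = 1/|Y| = 1360 Ω, ∠Z = −∠Y = -61.0°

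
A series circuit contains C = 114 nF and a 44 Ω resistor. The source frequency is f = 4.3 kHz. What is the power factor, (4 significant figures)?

0.1343

ω = 2πf = 27020 rad/s
X_C = 1/(ωC) = 324.7 Ω
Z = 44.00 − j324.7 Ω
|Z| = √(44.00² + 324.7²) = 327.6 Ω
∠Z = arctan(-324.7/44.00) = -82.28°
cos φ = cos(-82.28°) = 0.1343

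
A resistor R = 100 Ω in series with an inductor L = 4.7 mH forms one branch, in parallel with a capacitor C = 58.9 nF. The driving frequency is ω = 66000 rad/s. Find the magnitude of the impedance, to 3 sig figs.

741 Ω

X_L = ωL = 310 Ω
X_C = 1/(ωC) = 257 Ω
Branch 1 (R+jX_L): Z₁ = 100 + j310 Ω, |Z₁| = 326 Ω
Branch 2 (−jX_C): Z₂ = −j257 Ω
Parallel: Z = Z₁Z₂/(Z₁+Z₂), |Z| = 741 Ω, ∠Z = -45.8°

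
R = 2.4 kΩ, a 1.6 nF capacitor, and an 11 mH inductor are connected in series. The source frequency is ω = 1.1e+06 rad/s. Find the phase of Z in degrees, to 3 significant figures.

78.2°

X_L = ωL = 12100 Ω
X_C = 1/(ωC) = 568 Ω
Net reactance X = X_L − X_C = 11500 Ω
Z = 2400 + j11500 Ω
|Z| = √(2400² + 11500²) = 11800 Ω
∠Z = arctan(11500/2400) = 78.2°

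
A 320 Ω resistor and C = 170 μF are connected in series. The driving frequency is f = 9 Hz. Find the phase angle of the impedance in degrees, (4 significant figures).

ω = 2πf = 56.55 rad/s
X_C = 1/(ωC) = 104.0 Ω
Z = 320.0 − j104.0 Ω
|Z| = √(320.0² + 104.0²) = 336.5 Ω
∠Z = arctan(-104.0/320.0) = -18.01°

-18.01°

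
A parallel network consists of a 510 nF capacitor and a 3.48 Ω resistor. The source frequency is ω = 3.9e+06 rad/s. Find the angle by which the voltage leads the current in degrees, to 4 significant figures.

X_C = 1/(ωC) = 0.5028 Ω
Parallel: admittances add. Y = 1/R + jωC
Y = (0.2874 + j1.989) S
|Y| = 2.010 S → |Z| = 1/|Y| = 0.4976 Ω, ∠Z = −∠Y = -81.78°

-81.78°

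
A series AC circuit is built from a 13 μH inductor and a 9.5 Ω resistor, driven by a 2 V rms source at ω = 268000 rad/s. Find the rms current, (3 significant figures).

X_L = ωL = 3.48 Ω
Z = 9.50 + j3.48 Ω
|Z| = √(9.50² + 3.48²) = 10.1 Ω
I = V/|Z| = 2/10.1 = 198 mA

198 mA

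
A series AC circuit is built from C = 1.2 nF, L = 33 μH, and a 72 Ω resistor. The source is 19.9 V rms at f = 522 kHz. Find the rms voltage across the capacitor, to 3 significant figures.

ω = 2πf = 3.28e+06 rad/s
X_L = ωL = 108 Ω
X_C = 1/(ωC) = 254 Ω
Net reactance X = X_L − X_C = -146 Ω
Z = 72.0 − j146 Ω
|Z| = √(72.0² + 146²) = 163 Ω
I = V/|Z| = 122 mA
V_C = I·|Z_C| = 0.122 × 254 = 31.1 V

31.1 V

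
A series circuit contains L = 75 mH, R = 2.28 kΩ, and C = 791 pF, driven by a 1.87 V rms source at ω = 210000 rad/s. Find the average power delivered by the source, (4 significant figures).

X_L = ωL = 15750 Ω
X_C = 1/(ωC) = 6020 Ω
Net reactance X = X_L − X_C = 9730 Ω
Z = 2280 + j9730 Ω
|Z| = √(2280² + 9730²) = 9993 Ω
∠Z = arctan(9730/2280) = 76.81°
I = V/|Z| = 187.1 μA
P = VI cos φ = 1.87 × 0.0001871 × cos(76.81°) = 79.83 μW

79.83 μW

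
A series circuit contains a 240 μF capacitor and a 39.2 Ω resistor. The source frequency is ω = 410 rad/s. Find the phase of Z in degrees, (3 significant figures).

X_C = 1/(ωC) = 10.2 Ω
Z = 39.2 − j10.2 Ω
|Z| = √(39.2² + 10.2²) = 40.5 Ω
∠Z = arctan(-10.2/39.2) = -14.5°

-14.5°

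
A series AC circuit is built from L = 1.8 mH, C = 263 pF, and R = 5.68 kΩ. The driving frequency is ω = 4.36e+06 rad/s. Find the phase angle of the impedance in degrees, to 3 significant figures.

50.8°

X_L = ωL = 7850 Ω
X_C = 1/(ωC) = 872 Ω
Net reactance X = X_L − X_C = 6980 Ω
Z = 5680 + j6980 Ω
|Z| = √(5680² + 6980²) = 9000 Ω
∠Z = arctan(6980/5680) = 50.8°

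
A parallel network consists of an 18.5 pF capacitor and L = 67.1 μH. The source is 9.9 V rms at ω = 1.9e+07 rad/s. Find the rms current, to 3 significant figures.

4.29 mA

X_L = ωL = 1270 Ω
X_C = 1/(ωC) = 2840 Ω
Parallel: admittances add. Y = 1/(jωL) + jωC
Y = (0 − j0.000433) S
|Y| = 0.000433 S → |Z| = 1/|Y| = 2310 Ω, ∠Z = −∠Y = 90.0°
I = V/|Z| = 9.9/2310 = 4.29 mA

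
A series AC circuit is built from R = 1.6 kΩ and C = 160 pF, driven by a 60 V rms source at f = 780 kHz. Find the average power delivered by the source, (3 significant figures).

1.38 W

ω = 2πf = 4.901e+06 rad/s
X_C = 1/(ωC) = 1280 Ω
Z = 1600 − j1280 Ω
|Z| = √(1600² + 1280²) = 2050 Ω
∠Z = arctan(-1280/1600) = -38.6°
I = V/|Z| = 29.3 mA
P = VI cos φ = 60 × 0.0293 × cos(-38.6°) = 1.38 W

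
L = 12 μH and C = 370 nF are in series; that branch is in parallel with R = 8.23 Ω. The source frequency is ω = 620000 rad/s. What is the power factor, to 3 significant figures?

X_L = ωL = 7.44 Ω
X_C = 1/(ωC) = 4.36 Ω
Branch 1: Z₁ = R = 8.23 Ω
Branch 2 (series LC): Z₂ = j(X_L − X_C) = j3.08 Ω
Parallel: Z = Z₁Z₂/(Z₁+Z₂), |Z| = 2.89 Ω, ∠Z = 69.5°
cos φ = cos(69.5°) = 0.351

0.351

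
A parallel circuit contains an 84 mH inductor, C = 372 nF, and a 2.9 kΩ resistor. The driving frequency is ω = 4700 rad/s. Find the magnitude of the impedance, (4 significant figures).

1167 Ω

X_L = ωL = 394.8 Ω
X_C = 1/(ωC) = 572.0 Ω
Parallel: admittances add. Y = 1/R + 1/(jωL) + jωC
Y = (0.0003448 − j0.0007845) S
|Y| = 0.0008570 S → |Z| = 1/|Y| = 1167 Ω, ∠Z = −∠Y = 66.27°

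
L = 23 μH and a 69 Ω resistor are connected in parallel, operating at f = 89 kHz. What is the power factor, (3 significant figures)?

ω = 2πf = 559200 rad/s
X_L = ωL = 12.9 Ω
Parallel: admittances add. Y = 1/R + 1/(jωL)
Y = (0.0145 − j0.0778) S
|Y| = 0.0791 S → |Z| = 1/|Y| = 12.6 Ω, ∠Z = −∠Y = 79.4°
cos φ = cos(79.4°) = 0.183

0.183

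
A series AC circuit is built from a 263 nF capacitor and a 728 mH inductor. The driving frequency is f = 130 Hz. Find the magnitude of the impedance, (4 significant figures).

4060 Ω

ω = 2πf = 816.8 rad/s
X_L = ωL = 594.6 Ω
X_C = 1/(ωC) = 4655 Ω
Net reactance X = X_L − X_C = -4060 Ω
Z = − j4060 Ω
|Z| = √(0² + 4060²) = 4060 Ω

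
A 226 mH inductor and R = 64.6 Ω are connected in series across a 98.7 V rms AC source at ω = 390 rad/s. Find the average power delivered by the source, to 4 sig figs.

X_L = ωL = 88.14 Ω
Z = 64.60 + j88.14 Ω
|Z| = √(64.60² + 88.14²) = 109.3 Ω
∠Z = arctan(88.14/64.60) = 53.76°
I = V/|Z| = 903.2 mA
P = VI cos φ = 98.7 × 0.9032 × cos(53.76°) = 52.70 W

52.70 W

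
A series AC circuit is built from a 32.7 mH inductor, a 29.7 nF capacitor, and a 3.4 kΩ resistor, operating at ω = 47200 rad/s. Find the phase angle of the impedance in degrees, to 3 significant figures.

X_L = ωL = 1540 Ω
X_C = 1/(ωC) = 713 Ω
Net reactance X = X_L − X_C = 830 Ω
Z = 3400 + j830 Ω
|Z| = √(3400² + 830²) = 3500 Ω
∠Z = arctan(830/3400) = 13.7°

13.7°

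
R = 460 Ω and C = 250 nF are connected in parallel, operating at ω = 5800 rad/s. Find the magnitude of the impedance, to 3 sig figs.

X_C = 1/(ωC) = 690 Ω
Parallel: admittances add. Y = 1/R + jωC
Y = (0.00217 + j0.00145) S
|Y| = 0.00261 S → |Z| = 1/|Y| = 383 Ω, ∠Z = −∠Y = -33.7°

383 Ω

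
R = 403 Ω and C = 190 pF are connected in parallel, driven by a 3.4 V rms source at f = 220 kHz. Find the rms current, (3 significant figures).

8.48 mA

ω = 2πf = 1.382e+06 rad/s
X_C = 1/(ωC) = 3810 Ω
Parallel: admittances add. Y = 1/R + jωC
Y = (0.00248 + j0.000263) S
|Y| = 0.00250 S → |Z| = 1/|Y| = 401 Ω, ∠Z = −∠Y = -6.04°
I = V/|Z| = 3.4/401 = 8.48 mA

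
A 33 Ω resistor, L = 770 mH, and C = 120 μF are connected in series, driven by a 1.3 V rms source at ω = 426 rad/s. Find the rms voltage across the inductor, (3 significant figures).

X_L = ωL = 328 Ω
X_C = 1/(ωC) = 19.6 Ω
Net reactance X = X_L − X_C = 308 Ω
Z = 33.0 + j308 Ω
|Z| = √(33.0² + 308²) = 310 Ω
I = V/|Z| = 4.19 mA
V_L = I·|Z_L| = 0.00419 × 328 = 1.37 V

1.37 V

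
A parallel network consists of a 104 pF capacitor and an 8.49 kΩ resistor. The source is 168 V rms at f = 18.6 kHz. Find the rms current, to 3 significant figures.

ω = 2πf = 116900 rad/s
X_C = 1/(ωC) = 82300 Ω
Parallel: admittances add. Y = 1/R + jωC
Y = (0.000118 + j1.22e-05) S
|Y| = 0.000118 S → |Z| = 1/|Y| = 8450 Ω, ∠Z = −∠Y = -5.89°
I = V/|Z| = 168/8450 = 19.9 mA

19.9 mA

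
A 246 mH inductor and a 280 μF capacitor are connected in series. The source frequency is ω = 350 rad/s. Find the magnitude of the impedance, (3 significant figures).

X_L = ωL = 86.1 Ω
X_C = 1/(ωC) = 10.2 Ω
Net reactance X = X_L − X_C = 75.9 Ω
Z = j75.9 Ω
|Z| = √(0² + 75.9²) = 75.9 Ω

75.9 Ω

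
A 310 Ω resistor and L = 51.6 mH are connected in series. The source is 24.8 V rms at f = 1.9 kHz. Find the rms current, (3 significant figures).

ω = 2πf = 11940 rad/s
X_L = ωL = 616 Ω
Z = 310 + j616 Ω
|Z| = √(310² + 616²) = 690 Ω
I = V/|Z| = 24.8/690 = 36.0 mA

36.0 mA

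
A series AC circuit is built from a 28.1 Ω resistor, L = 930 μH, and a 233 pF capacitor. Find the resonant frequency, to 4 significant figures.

ω₀ = 1/√(LC) = 1/√(0.00093 × 2.33e-10) = 2.148e+06 rad/s
f₀ = ω₀/(2π) = 341.9 kHz

341.9 kHz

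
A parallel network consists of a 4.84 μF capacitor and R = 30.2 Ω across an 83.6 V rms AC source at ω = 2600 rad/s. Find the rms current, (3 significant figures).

2.96 A

X_C = 1/(ωC) = 79.5 Ω
Parallel: admittances add. Y = 1/R + jωC
Y = (0.0331 + j0.0126) S
|Y| = 0.0354 S → |Z| = 1/|Y| = 28.2 Ω, ∠Z = −∠Y = -20.8°
I = V/|Z| = 83.6/28.2 = 2.96 A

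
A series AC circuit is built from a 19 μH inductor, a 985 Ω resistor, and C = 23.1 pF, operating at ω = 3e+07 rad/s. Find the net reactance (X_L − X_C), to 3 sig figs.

-873 Ω

X_L = ωL = 570 Ω
X_C = 1/(ωC) = 1440 Ω
X = 570 − 1440 = -873 Ω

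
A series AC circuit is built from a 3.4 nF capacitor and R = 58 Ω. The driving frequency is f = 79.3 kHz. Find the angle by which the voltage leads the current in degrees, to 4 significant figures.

-84.39°

ω = 2πf = 498300 rad/s
X_C = 1/(ωC) = 590.3 Ω
Z = 58.00 − j590.3 Ω
|Z| = √(58.00² + 590.3²) = 593.1 Ω
∠Z = arctan(-590.3/58.00) = -84.39°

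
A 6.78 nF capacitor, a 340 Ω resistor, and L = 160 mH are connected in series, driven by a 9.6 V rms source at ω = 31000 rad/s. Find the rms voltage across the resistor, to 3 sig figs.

8.25 V

X_L = ωL = 4960 Ω
X_C = 1/(ωC) = 4760 Ω
Net reactance X = X_L − X_C = 202 Ω
Z = 340 + j202 Ω
|Z| = √(340² + 202²) = 396 Ω
I = V/|Z| = 24.3 mA
V_R = I·|Z_R| = 0.0243 × 340 = 8.25 V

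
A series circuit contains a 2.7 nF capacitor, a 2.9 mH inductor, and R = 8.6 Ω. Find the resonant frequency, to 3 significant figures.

56.9 kHz

ω₀ = 1/√(LC) = 1/√(0.0029 × 2.7e-09) = 357400 rad/s
f₀ = ω₀/(2π) = 56.9 kHz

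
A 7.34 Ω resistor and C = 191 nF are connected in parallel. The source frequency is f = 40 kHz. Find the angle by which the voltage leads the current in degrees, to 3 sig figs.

-19.4°

ω = 2πf = 251300 rad/s
X_C = 1/(ωC) = 20.8 Ω
Parallel: admittances add. Y = 1/R + jωC
Y = (0.136 + j0.0480) S
|Y| = 0.144 S → |Z| = 1/|Y| = 6.92 Ω, ∠Z = −∠Y = -19.4°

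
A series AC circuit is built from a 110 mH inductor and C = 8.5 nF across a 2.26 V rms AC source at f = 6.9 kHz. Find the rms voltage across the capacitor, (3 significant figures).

ω = 2πf = 43350 rad/s
X_L = ωL = 4770 Ω
X_C = 1/(ωC) = 2710 Ω
Net reactance X = X_L − X_C = 2060 Ω
Z = j2060 Ω
|Z| = √(0² + 2060²) = 2060 Ω
I = V/|Z| = 1.10 mA
V_C = I·|Z_C| = 0.00110 × 2710 = 2.98 V

2.98 V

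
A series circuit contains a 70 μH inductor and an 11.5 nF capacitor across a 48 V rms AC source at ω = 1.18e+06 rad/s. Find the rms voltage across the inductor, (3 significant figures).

X_L = ωL = 82.6 Ω
X_C = 1/(ωC) = 73.7 Ω
Net reactance X = X_L − X_C = 8.91 Ω
Z = j8.91 Ω
|Z| = √(0² + 8.91²) = 8.91 Ω
I = V/|Z| = 5.39 A
V_L = I·|Z_L| = 5.39 × 82.6 = 445 V

445 V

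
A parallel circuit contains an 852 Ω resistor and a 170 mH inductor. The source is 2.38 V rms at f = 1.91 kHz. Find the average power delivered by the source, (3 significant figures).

ω = 2πf = 12000 rad/s
X_L = ωL = 2040 Ω
Parallel: admittances add. Y = 1/R + 1/(jωL)
Y = (0.00117 − j0.000490) S
|Y| = 0.00127 S → |Z| = 1/|Y| = 786 Ω, ∠Z = −∠Y = 22.7°
I = V/|Z| = 3.03 mA
P = VI cos φ = 2.38 × 0.00303 × cos(22.7°) = 6.65 mW

6.65 mW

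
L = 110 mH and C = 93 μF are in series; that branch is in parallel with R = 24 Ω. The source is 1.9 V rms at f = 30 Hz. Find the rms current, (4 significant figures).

94.90 mA

ω = 2πf = 188.5 rad/s
X_L = ωL = 20.73 Ω
X_C = 1/(ωC) = 57.04 Ω
Branch 1: Z₁ = R = 24.00 Ω
Branch 2 (series LC): Z₂ = j(X_L − X_C) = −j36.31 Ω
Parallel: Z = Z₁Z₂/(Z₁+Z₂), |Z| = 20.02 Ω, ∠Z = -33.46°
I = V/|Z| = 1.9/20.02 = 94.90 mA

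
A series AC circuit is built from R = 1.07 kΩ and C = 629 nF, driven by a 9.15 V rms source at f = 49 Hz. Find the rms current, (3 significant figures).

1.74 mA

ω = 2πf = 307.9 rad/s
X_C = 1/(ωC) = 5160 Ω
Z = 1070 − j5160 Ω
|Z| = √(1070² + 5160²) = 5270 Ω
I = V/|Z| = 9.15/5270 = 1.74 mA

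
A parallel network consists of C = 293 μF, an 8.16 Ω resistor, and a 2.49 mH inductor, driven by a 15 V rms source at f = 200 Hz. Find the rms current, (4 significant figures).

1.978 A

ω = 2πf = 1257 rad/s
X_L = ωL = 3.129 Ω
X_C = 1/(ωC) = 2.716 Ω
Parallel: admittances add. Y = 1/R + 1/(jωL) + jωC
Y = (0.1225 + j0.04861) S
|Y| = 0.1318 S → |Z| = 1/|Y| = 7.585 Ω, ∠Z = −∠Y = -21.63°
I = V/|Z| = 15/7.585 = 1.978 A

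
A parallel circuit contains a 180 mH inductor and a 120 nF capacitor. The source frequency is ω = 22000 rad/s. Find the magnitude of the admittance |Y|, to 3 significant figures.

X_L = ωL = 3960 Ω
X_C = 1/(ωC) = 379 Ω
Parallel: admittances add. Y = 1/(jωL) + jωC
Y = (0 + j0.00239) S
|Y| = 0.00239 S → |Z| = 1/|Y| = 419 Ω, ∠Z = −∠Y = -90.0°

2.39 mS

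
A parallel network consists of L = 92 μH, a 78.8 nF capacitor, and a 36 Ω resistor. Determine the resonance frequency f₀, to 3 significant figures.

ω₀ = 1/√(LC) = 1/√(9.2e-05 × 7.88e-08) = 371400 rad/s
f₀ = ω₀/(2π) = 59.1 kHz

59.1 kHz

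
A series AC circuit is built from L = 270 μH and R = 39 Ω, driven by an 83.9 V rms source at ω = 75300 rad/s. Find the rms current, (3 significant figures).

1.91 A

X_L = ωL = 20.3 Ω
Z = 39.0 + j20.3 Ω
|Z| = √(39.0² + 20.3²) = 44.0 Ω
I = V/|Z| = 83.9/44.0 = 1.91 A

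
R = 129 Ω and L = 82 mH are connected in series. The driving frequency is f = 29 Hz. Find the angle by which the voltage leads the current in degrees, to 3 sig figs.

ω = 2πf = 182.2 rad/s
X_L = ωL = 14.9 Ω
Z = 129 + j14.9 Ω
|Z| = √(129² + 14.9²) = 130 Ω
∠Z = arctan(14.9/129) = 6.61°

6.61°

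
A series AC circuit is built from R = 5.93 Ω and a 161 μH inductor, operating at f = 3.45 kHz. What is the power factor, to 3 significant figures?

0.862

ω = 2πf = 21680 rad/s
X_L = ωL = 3.49 Ω
Z = 5.93 + j3.49 Ω
|Z| = √(5.93² + 3.49²) = 6.88 Ω
∠Z = arctan(3.49/5.93) = 30.5°
cos φ = cos(30.5°) = 0.862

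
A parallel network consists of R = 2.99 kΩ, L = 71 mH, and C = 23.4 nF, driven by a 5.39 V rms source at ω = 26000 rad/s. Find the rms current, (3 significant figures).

1.84 mA

X_L = ωL = 1850 Ω
X_C = 1/(ωC) = 1640 Ω
Parallel: admittances add. Y = 1/R + 1/(jωL) + jωC
Y = (0.000334 + j6.67e-05) S
|Y| = 0.000341 S → |Z| = 1/|Y| = 2930 Ω, ∠Z = −∠Y = -11.3°
I = V/|Z| = 5.39/2930 = 1.84 mA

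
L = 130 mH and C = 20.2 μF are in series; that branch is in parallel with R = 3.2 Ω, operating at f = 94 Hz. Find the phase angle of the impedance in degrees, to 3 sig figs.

ω = 2πf = 590.6 rad/s
X_L = ωL = 76.8 Ω
X_C = 1/(ωC) = 83.8 Ω
Branch 1: Z₁ = R = 3.20 Ω
Branch 2 (series LC): Z₂ = j(X_L − X_C) = −j7.04 Ω
Parallel: Z = Z₁Z₂/(Z₁+Z₂), |Z| = 2.91 Ω, ∠Z = -24.4°

-24.4°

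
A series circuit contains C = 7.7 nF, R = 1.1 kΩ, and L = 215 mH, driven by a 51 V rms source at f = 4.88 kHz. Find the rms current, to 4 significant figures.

ω = 2πf = 30660 rad/s
X_L = ωL = 6592 Ω
X_C = 1/(ωC) = 4236 Ω
Net reactance X = X_L − X_C = 2357 Ω
Z = 1100 + j2357 Ω
|Z| = √(1100² + 2357²) = 2601 Ω
I = V/|Z| = 51/2601 = 19.61 mA

19.61 mA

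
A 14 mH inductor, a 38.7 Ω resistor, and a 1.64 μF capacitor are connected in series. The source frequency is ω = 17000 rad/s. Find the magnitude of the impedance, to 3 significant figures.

X_L = ωL = 238 Ω
X_C = 1/(ωC) = 35.9 Ω
Net reactance X = X_L − X_C = 202 Ω
Z = 38.7 + j202 Ω
|Z| = √(38.7² + 202²) = 206 Ω

206 Ω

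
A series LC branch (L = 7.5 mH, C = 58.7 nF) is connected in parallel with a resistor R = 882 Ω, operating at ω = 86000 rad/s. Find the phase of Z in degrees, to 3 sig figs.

63.1°

X_L = ωL = 645 Ω
X_C = 1/(ωC) = 198 Ω
Branch 1: Z₁ = R = 882 Ω
Branch 2 (series LC): Z₂ = j(X_L − X_C) = j447 Ω
Parallel: Z = Z₁Z₂/(Z₁+Z₂), |Z| = 399 Ω, ∠Z = 63.1°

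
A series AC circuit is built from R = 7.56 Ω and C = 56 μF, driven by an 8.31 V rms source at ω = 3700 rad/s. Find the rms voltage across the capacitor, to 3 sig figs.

X_C = 1/(ωC) = 4.83 Ω
Z = 7.56 − j4.83 Ω
|Z| = √(7.56² + 4.83²) = 8.97 Ω
I = V/|Z| = 927 mA
V_C = I·|Z_C| = 0.927 × 4.83 = 4.47 V

4.47 V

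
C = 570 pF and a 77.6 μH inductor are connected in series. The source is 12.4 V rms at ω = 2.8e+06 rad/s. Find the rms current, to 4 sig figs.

X_L = ωL = 217.3 Ω
X_C = 1/(ωC) = 626.6 Ω
Net reactance X = X_L − X_C = -409.3 Ω
Z = − j409.3 Ω
|Z| = √(0² + 409.3²) = 409.3 Ω
I = V/|Z| = 12.4/409.3 = 30.30 mA

30.30 mA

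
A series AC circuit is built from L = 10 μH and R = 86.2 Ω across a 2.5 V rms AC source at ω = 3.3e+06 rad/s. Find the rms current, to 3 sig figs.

27.1 mA

X_L = ωL = 33.0 Ω
Z = 86.2 + j33.0 Ω
|Z| = √(86.2² + 33.0²) = 92.3 Ω
I = V/|Z| = 2.5/92.3 = 27.1 mA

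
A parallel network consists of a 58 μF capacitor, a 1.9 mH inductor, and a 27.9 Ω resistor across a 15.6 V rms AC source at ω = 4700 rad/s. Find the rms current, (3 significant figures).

X_L = ωL = 8.93 Ω
X_C = 1/(ωC) = 3.67 Ω
Parallel: admittances add. Y = 1/R + 1/(jωL) + jωC
Y = (0.0358 + j0.161) S
|Y| = 0.165 S → |Z| = 1/|Y| = 6.08 Ω, ∠Z = −∠Y = -77.4°
I = V/|Z| = 15.6/6.08 = 2.57 A

2.57 A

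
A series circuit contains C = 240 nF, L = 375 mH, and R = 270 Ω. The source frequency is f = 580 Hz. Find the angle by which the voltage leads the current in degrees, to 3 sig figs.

ω = 2πf = 3644 rad/s
X_L = ωL = 1370 Ω
X_C = 1/(ωC) = 1140 Ω
Net reactance X = X_L − X_C = 223 Ω
Z = 270 + j223 Ω
|Z| = √(270² + 223²) = 350 Ω
∠Z = arctan(223/270) = 39.6°

39.6°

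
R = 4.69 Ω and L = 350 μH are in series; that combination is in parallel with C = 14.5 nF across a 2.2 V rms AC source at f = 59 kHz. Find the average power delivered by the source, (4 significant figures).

ω = 2πf = 370700 rad/s
X_L = ωL = 129.7 Ω
X_C = 1/(ωC) = 186.0 Ω
Branch 1 (R+jX_L): Z₁ = 4.690 + j129.7 Ω, |Z₁| = 129.8 Ω
Branch 2 (−jX_C): Z₂ = −j186.0 Ω
Parallel: Z = Z₁Z₂/(Z₁+Z₂), |Z| = 427.6 Ω, ∠Z = 83.17°
I = V/|Z| = 5.145 mA
P = VI cos φ = 2.2 × 0.005145 × cos(83.17°) = 1.347 mW

1.347 mW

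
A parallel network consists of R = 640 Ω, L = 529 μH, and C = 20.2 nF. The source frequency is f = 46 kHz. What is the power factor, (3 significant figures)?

0.912

ω = 2πf = 289000 rad/s
X_L = ωL = 153 Ω
X_C = 1/(ωC) = 171 Ω
Parallel: admittances add. Y = 1/R + 1/(jωL) + jωC
Y = (0.00156 − j0.000702) S
|Y| = 0.00171 S → |Z| = 1/|Y| = 584 Ω, ∠Z = −∠Y = 24.2°
cos φ = cos(24.2°) = 0.912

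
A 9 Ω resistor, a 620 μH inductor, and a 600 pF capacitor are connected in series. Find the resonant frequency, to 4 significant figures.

260.9 kHz

ω₀ = 1/√(LC) = 1/√(0.00062 × 6e-10) = 1.64e+06 rad/s
f₀ = ω₀/(2π) = 260.9 kHz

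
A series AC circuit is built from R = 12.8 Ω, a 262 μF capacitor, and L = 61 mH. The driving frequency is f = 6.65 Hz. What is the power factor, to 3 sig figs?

0.143

ω = 2πf = 41.78 rad/s
X_L = ωL = 2.55 Ω
X_C = 1/(ωC) = 91.3 Ω
Net reactance X = X_L − X_C = -88.8 Ω
Z = 12.8 − j88.8 Ω
|Z| = √(12.8² + 88.8²) = 89.7 Ω
∠Z = arctan(-88.8/12.8) = -81.8°
cos φ = cos(-81.8°) = 0.143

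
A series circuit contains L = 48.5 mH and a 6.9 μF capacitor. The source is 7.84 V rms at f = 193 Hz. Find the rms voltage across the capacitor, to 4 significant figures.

ω = 2πf = 1213 rad/s
X_L = ωL = 58.81 Ω
X_C = 1/(ωC) = 119.5 Ω
Net reactance X = X_L − X_C = -60.70 Ω
Z = − j60.70 Ω
|Z| = √(0² + 60.70²) = 60.70 Ω
I = V/|Z| = 129.2 mA
V_C = I·|Z_C| = 0.1292 × 119.5 = 15.44 V

15.44 V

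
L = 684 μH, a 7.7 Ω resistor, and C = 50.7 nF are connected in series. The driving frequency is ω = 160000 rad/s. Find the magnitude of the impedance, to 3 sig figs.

X_L = ωL = 109 Ω
X_C = 1/(ωC) = 123 Ω
Net reactance X = X_L − X_C = -13.8 Ω
Z = 7.70 − j13.8 Ω
|Z| = √(7.70² + 13.8²) = 15.8 Ω

15.8 Ω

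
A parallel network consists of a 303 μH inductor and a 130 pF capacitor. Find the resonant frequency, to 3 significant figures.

802 kHz

ω₀ = 1/√(LC) = 1/√(0.000303 × 1.3e-10) = 5.039e+06 rad/s
f₀ = ω₀/(2π) = 802 kHz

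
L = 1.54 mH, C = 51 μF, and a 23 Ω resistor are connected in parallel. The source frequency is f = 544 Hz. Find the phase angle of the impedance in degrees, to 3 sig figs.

19.8°

ω = 2πf = 3418 rad/s
X_L = ωL = 5.26 Ω
X_C = 1/(ωC) = 5.74 Ω
Parallel: admittances add. Y = 1/R + 1/(jωL) + jωC
Y = (0.0435 − j0.0157) S
|Y| = 0.0462 S → |Z| = 1/|Y| = 21.6 Ω, ∠Z = −∠Y = 19.8°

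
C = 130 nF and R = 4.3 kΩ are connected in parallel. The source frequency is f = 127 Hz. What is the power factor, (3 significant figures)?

0.913

ω = 2πf = 798.0 rad/s
X_C = 1/(ωC) = 9640 Ω
Parallel: admittances add. Y = 1/R + jωC
Y = (0.000233 + j0.000104) S
|Y| = 0.000255 S → |Z| = 1/|Y| = 3930 Ω, ∠Z = −∠Y = -24.0°
cos φ = cos(-24.0°) = 0.913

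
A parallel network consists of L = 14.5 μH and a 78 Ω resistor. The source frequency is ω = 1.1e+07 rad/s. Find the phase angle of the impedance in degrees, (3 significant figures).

X_L = ωL = 160 Ω
Parallel: admittances add. Y = 1/R + 1/(jωL)
Y = (0.0128 − j0.00627) S
|Y| = 0.0143 S → |Z| = 1/|Y| = 70.1 Ω, ∠Z = −∠Y = 26.1°

26.1°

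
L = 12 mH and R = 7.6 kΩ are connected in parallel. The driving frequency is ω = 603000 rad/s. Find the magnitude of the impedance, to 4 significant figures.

X_L = ωL = 7236 Ω
Parallel: admittances add. Y = 1/R + 1/(jωL)
Y = (0.0001316 − j0.0001382) S
|Y| = 0.0001908 S → |Z| = 1/|Y| = 5241 Ω, ∠Z = −∠Y = 46.41°

5241 Ω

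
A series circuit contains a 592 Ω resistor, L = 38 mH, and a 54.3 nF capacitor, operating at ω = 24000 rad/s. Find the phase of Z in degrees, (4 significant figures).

X_L = ωL = 912.0 Ω
X_C = 1/(ωC) = 767.3 Ω
Net reactance X = X_L − X_C = 144.7 Ω
Z = 592.0 + j144.7 Ω
|Z| = √(592.0² + 144.7²) = 609.4 Ω
∠Z = arctan(144.7/592.0) = 13.73°

13.73°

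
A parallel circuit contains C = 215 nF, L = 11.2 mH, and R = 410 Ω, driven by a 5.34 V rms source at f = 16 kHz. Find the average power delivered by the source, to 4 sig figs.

ω = 2πf = 100500 rad/s
X_L = ωL = 1126 Ω
X_C = 1/(ωC) = 46.27 Ω
Parallel: admittances add. Y = 1/R + 1/(jωL) + jωC
Y = (0.002439 + j0.02073) S
|Y| = 0.02087 S → |Z| = 1/|Y| = 47.92 Ω, ∠Z = −∠Y = -83.29°
I = V/|Z| = 111.4 mA
P = VI cos φ = 5.34 × 0.1114 × cos(-83.29°) = 69.55 mW

69.55 mW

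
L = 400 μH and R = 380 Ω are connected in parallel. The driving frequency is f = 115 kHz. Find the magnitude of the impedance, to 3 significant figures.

230 Ω

ω = 2πf = 722600 rad/s
X_L = ωL = 289 Ω
Parallel: admittances add. Y = 1/R + 1/(jωL)
Y = (0.00263 − j0.00346) S
|Y| = 0.00435 S → |Z| = 1/|Y| = 230 Ω, ∠Z = −∠Y = 52.7°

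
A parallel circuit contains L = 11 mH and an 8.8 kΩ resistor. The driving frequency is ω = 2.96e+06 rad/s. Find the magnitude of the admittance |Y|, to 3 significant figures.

118 μS

X_L = ωL = 32600 Ω
Parallel: admittances add. Y = 1/R + 1/(jωL)
Y = (0.000114 − j3.07e-05) S
|Y| = 0.000118 S → |Z| = 1/|Y| = 8500 Ω, ∠Z = −∠Y = 15.1°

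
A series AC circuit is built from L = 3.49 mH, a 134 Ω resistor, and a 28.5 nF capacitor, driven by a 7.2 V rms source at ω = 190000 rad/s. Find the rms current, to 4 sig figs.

14.49 mA

X_L = ωL = 663.1 Ω
X_C = 1/(ωC) = 184.7 Ω
Net reactance X = X_L − X_C = 478.4 Ω
Z = 134.0 + j478.4 Ω
|Z| = √(134.0² + 478.4²) = 496.8 Ω
I = V/|Z| = 7.2/496.8 = 14.49 mA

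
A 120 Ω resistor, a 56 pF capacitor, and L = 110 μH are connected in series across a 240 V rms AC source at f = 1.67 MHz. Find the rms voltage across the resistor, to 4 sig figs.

ω = 2πf = 1.049e+07 rad/s
X_L = ωL = 1154 Ω
X_C = 1/(ωC) = 1702 Ω
Net reactance X = X_L − X_C = -547.6 Ω
Z = 120.0 − j547.6 Ω
|Z| = √(120.0² + 547.6²) = 560.6 Ω
I = V/|Z| = 428.1 mA
V_R = I·|Z_R| = 0.4281 × 120.0 = 51.37 V

51.37 V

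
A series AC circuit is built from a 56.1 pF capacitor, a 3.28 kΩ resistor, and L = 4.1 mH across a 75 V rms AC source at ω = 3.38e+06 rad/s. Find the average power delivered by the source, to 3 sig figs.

218 mW

X_L = ωL = 13900 Ω
X_C = 1/(ωC) = 5270 Ω
Net reactance X = X_L − X_C = 8580 Ω
Z = 3280 + j8580 Ω
|Z| = √(3280² + 8580²) = 9190 Ω
∠Z = arctan(8580/3280) = 69.1°
I = V/|Z| = 8.16 mA
P = VI cos φ = 75 × 0.00816 × cos(69.1°) = 218 mW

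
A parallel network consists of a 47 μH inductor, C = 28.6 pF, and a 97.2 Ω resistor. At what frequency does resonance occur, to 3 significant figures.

4.34 MHz

ω₀ = 1/√(LC) = 1/√(4.7e-05 × 2.86e-11) = 2.728e+07 rad/s
f₀ = ω₀/(2π) = 4.34 MHz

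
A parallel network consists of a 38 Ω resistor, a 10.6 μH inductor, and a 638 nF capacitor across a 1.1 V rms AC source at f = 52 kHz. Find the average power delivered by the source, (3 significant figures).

31.8 mW

ω = 2πf = 326700 rad/s
X_L = ωL = 3.46 Ω
X_C = 1/(ωC) = 4.80 Ω
Parallel: admittances add. Y = 1/R + 1/(jωL) + jωC
Y = (0.0263 − j0.0803) S
|Y| = 0.0845 S → |Z| = 1/|Y| = 11.8 Ω, ∠Z = −∠Y = 71.9°
I = V/|Z| = 92.9 mA
P = VI cos φ = 1.1 × 0.0929 × cos(71.9°) = 31.8 mW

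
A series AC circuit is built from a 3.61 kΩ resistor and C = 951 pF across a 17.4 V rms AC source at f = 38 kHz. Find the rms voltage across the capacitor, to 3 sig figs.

13.5 V

ω = 2πf = 238800 rad/s
X_C = 1/(ωC) = 4400 Ω
Z = 3610 − j4400 Ω
|Z| = √(3610² + 4400²) = 5690 Ω
I = V/|Z| = 3.06 mA
V_C = I·|Z_C| = 0.00306 × 4400 = 13.5 V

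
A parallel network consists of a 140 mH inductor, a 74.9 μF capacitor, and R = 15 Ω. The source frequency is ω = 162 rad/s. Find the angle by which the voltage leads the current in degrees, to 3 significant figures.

25.6°

X_L = ωL = 22.7 Ω
X_C = 1/(ωC) = 82.4 Ω
Parallel: admittances add. Y = 1/R + 1/(jωL) + jωC
Y = (0.0667 − j0.0320) S
|Y| = 0.0739 S → |Z| = 1/|Y| = 13.5 Ω, ∠Z = −∠Y = 25.6°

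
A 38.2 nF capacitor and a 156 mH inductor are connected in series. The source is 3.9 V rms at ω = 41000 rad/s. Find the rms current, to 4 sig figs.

677.4 μA

X_L = ωL = 6396 Ω
X_C = 1/(ωC) = 638.5 Ω
Net reactance X = X_L − X_C = 5758 Ω
Z = j5758 Ω
|Z| = √(0² + 5758²) = 5758 Ω
I = V/|Z| = 3.9/5758 = 677.4 μA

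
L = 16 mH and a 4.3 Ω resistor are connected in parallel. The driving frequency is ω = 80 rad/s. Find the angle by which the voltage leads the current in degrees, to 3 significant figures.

X_L = ωL = 1.28 Ω
Parallel: admittances add. Y = 1/R + 1/(jωL)
Y = (0.233 − j0.781) S
|Y| = 0.815 S → |Z| = 1/|Y| = 1.23 Ω, ∠Z = −∠Y = 73.4°

73.4°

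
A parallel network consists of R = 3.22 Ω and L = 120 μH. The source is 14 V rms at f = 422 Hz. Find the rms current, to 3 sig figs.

ω = 2πf = 2652 rad/s
X_L = ωL = 0.318 Ω
Parallel: admittances add. Y = 1/R + 1/(jωL)
Y = (0.311 − j3.14) S
|Y| = 3.16 S → |Z| = 1/|Y| = 0.317 Ω, ∠Z = −∠Y = 84.4°
I = V/|Z| = 14/0.317 = 44.2 A

44.2 A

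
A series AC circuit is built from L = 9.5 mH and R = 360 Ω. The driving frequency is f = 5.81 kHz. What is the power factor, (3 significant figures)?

0.720

ω = 2πf = 36510 rad/s
X_L = ωL = 347 Ω
Z = 360 + j347 Ω
|Z| = √(360² + 347²) = 500 Ω
∠Z = arctan(347/360) = 43.9°
cos φ = cos(43.9°) = 0.720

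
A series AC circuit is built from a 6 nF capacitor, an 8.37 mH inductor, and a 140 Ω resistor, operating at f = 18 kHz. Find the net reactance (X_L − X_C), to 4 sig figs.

-527.0 Ω

ω = 2πf = 113100 rad/s
X_L = ωL = 946.6 Ω
X_C = 1/(ωC) = 1474 Ω
X = 946.6 − 1474 = -527.0 Ω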